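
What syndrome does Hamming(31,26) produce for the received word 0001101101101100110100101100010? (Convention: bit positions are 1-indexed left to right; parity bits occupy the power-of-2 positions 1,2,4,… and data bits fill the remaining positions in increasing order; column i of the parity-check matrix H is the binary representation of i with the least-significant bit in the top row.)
Syndrome s = H · r^T (mod 2), r = 0001101101101100110100101100010:
  s[0] = (1010101010101010101010101010101)·(0001101101101100110100101100010) mod 2 = 0+0+0+0+1+0+1+0+0+0+1+0+1+0+0+0+1+0+0+0+0+0+1+0+1+0+0+0+0+0+0 mod 2 = 1
  s[1] = (0110011001100110011001100110011)·(0001101101101100110100101100010) mod 2 = 0+0+0+0+0+0+1+0+0+1+1+0+0+1+0+0+0+1+0+0+0+0+1+0+0+1+0+0+0+1+0 mod 2 = 0
  s[2] = (0001111000011110000111100001111)·(0001101101101100110100101100010) mod 2 = 0+0+0+1+1+0+1+0+0+0+0+0+1+1+0+0+0+0+0+1+0+0+1+0+0+0+0+0+0+1+0 mod 2 = 0
  s[3] = (0000000111111110000000011111111)·(0001101101101100110100101100010) mod 2 = 0+0+0+0+0+0+0+1+0+1+1+0+1+1+0+0+0+0+0+0+0+0+0+0+1+1+0+0+0+1+0 mod 2 = 0
  s[4] = (0000000000000001111111111111111)·(0001101101101100110100101100010) mod 2 = 0+0+0+0+0+0+0+0+0+0+0+0+0+0+0+0+1+1+0+1+0+0+1+0+1+1+0+0+0+1+0 mod 2 = 1
Syndrome = 10001
Non-zero syndrome: error at position 17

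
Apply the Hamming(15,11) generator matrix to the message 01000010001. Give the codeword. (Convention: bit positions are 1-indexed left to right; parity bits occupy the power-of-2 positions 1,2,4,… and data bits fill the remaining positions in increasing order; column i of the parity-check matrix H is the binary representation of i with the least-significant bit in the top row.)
Codeword c = d · G (mod 2), d = 01000010001:
  c[0] = d·G[:,0] = (01000010001)·(11011010101) mod 2 = 0+1+0+0+0+0+1+0+0+0+1 mod 2 = 1
  c[1] = d·G[:,1] = (01000010001)·(10110110011) mod 2 = 0+0+0+0+0+0+1+0+0+0+1 mod 2 = 0
  c[2] = d·G[:,2] = (01000010001)·(10000000000) mod 2 = 0+0+0+0+0+0+0+0+0+0+0 mod 2 = 0
  c[3] = d·G[:,3] = (01000010001)·(01110001111) mod 2 = 0+1+0+0+0+0+0+0+0+0+1 mod 2 = 0
  c[4] = d·G[:,4] = (01000010001)·(01000000000) mod 2 = 0+1+0+0+0+0+0+0+0+0+0 mod 2 = 1
  c[5] = d·G[:,5] = (01000010001)·(00100000000) mod 2 = 0+0+0+0+0+0+0+0+0+0+0 mod 2 = 0
  c[6] = d·G[:,6] = (01000010001)·(00010000000) mod 2 = 0+0+0+0+0+0+0+0+0+0+0 mod 2 = 0
  c[7] = d·G[:,7] = (01000010001)·(00001111111) mod 2 = 0+0+0+0+0+0+1+0+0+0+1 mod 2 = 0
  c[8] = d·G[:,8] = (01000010001)·(00001000000) mod 2 = 0+0+0+0+0+0+0+0+0+0+0 mod 2 = 0
  c[9] = d·G[:,9] = (01000010001)·(00000100000) mod 2 = 0+0+0+0+0+0+0+0+0+0+0 mod 2 = 0
  c[10] = d·G[:,10] = (01000010001)·(00000010000) mod 2 = 0+0+0+0+0+0+1+0+0+0+0 mod 2 = 1
  c[11] = d·G[:,11] = (01000010001)·(00000001000) mod 2 = 0+0+0+0+0+0+0+0+0+0+0 mod 2 = 0
  c[12] = d·G[:,12] = (01000010001)·(00000000100) mod 2 = 0+0+0+0+0+0+0+0+0+0+0 mod 2 = 0
  c[13] = d·G[:,13] = (01000010001)·(00000000010) mod 2 = 0+0+0+0+0+0+0+0+0+0+0 mod 2 = 0
  c[14] = d·G[:,14] = (01000010001)·(00000000001) mod 2 = 0+0+0+0+0+0+0+0+0+0+1 mod 2 = 1
Codeword = 100010000010001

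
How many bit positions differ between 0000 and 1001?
XOR = 1001, count of 1s = 2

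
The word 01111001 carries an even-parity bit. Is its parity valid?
Sum of all bits: 0+1+1+1+1+0+0+1 = 5; 5 mod 2 = 1. Result is 1 → parity error detected.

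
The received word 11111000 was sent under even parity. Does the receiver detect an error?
Sum of received bits: 1+1+1+1+1+0+0+0 = 5; 5 mod 2 = 1. Result is 1 ≠ 0 → error detected.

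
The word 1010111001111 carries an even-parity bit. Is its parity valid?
Sum of all bits: 1+0+1+0+1+1+1+0+0+1+1+1+1 = 9; 9 mod 2 = 1. Result is 1 → parity error detected.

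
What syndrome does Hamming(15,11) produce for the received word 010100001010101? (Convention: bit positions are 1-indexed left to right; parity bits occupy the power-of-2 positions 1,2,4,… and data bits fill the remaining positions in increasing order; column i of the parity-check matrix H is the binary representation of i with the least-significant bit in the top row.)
Syndrome s = H · r^T (mod 2), r = 010100001010101:
  s[0] = (101010101010101)·(010100001010101) mod 2 = 0+0+0+0+0+0+0+0+1+0+1+0+1+0+1 mod 2 = 0
  s[1] = (011001100110011)·(010100001010101) mod 2 = 0+1+0+0+0+0+0+0+0+0+1+0+0+0+1 mod 2 = 1
  s[2] = (000111100001111)·(010100001010101) mod 2 = 0+0+0+1+0+0+0+0+0+0+0+0+1+0+1 mod 2 = 1
  s[3] = (000000011111111)·(010100001010101) mod 2 = 0+0+0+0+0+0+0+0+1+0+1+0+1+0+1 mod 2 = 0
Syndrome = 0110
Non-zero syndrome: error at position 6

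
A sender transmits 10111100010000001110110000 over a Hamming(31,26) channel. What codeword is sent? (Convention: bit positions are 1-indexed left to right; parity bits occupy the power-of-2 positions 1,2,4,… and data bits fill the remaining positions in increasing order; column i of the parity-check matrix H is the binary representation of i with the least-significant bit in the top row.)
Codeword c = d · G (mod 2), d = 10111100010000001110110000:
  c[0] = d·G[:,0] = (10111100010000001110110000)·(11011010101101010101010101) mod 2 = 1+0+0+1+1+0+0+0+0+0+0+0+0+0+0+0+0+1+0+0+0+1+0+0+0+0 mod 2 = 1
  c[1] = d·G[:,1] = (10111100010000001110110000)·(10110110011011001100110011) mod 2 = 1+0+1+1+0+1+0+0+0+1+0+0+0+0+0+0+1+1+0+0+1+1+0+0+0+0 mod 2 = 1
  c[2] = d·G[:,2] = (10111100010000001110110000)·(10000000000000000000000000) mod 2 = 1+0+0+0+0+0+0+0+0+0+0+0+0+0+0+0+0+0+0+0+0+0+0+0+0+0 mod 2 = 1
  c[3] = d·G[:,3] = (10111100010000001110110000)·(01110001111000111100001111) mod 2 = 0+0+1+1+0+0+0+0+0+1+0+0+0+0+0+0+1+1+0+0+0+0+0+0+0+0 mod 2 = 1
  c[4] = d·G[:,4] = (10111100010000001110110000)·(01000000000000000000000000) mod 2 = 0+0+0+0+0+0+0+0+0+0+0+0+0+0+0+0+0+0+0+0+0+0+0+0+0+0 mod 2 = 0
  c[5] = d·G[:,5] = (10111100010000001110110000)·(00100000000000000000000000) mod 2 = 0+0+1+0+0+0+0+0+0+0+0+0+0+0+0+0+0+0+0+0+0+0+0+0+0+0 mod 2 = 1
  c[6] = d·G[:,6] = (10111100010000001110110000)·(00010000000000000000000000) mod 2 = 0+0+0+1+0+0+0+0+0+0+0+0+0+0+0+0+0+0+0+0+0+0+0+0+0+0 mod 2 = 1
  c[7] = d·G[:,7] = (10111100010000001110110000)·(00001111111000000011111111) mod 2 = 0+0+0+0+1+1+0+0+0+1+0+0+0+0+0+0+0+0+1+0+1+1+0+0+0+0 mod 2 = 0
  c[8] = d·G[:,8] = (10111100010000001110110000)·(00001000000000000000000000) mod 2 = 0+0+0+0+1+0+0+0+0+0+0+0+0+0+0+0+0+0+0+0+0+0+0+0+0+0 mod 2 = 1
  c[9] = d·G[:,9] = (10111100010000001110110000)·(00000100000000000000000000) mod 2 = 0+0+0+0+0+1+0+0+0+0+0+0+0+0+0+0+0+0+0+0+0+0+0+0+0+0 mod 2 = 1
  c[10] = d·G[:,10] = (10111100010000001110110000)·(00000010000000000000000000) mod 2 = 0+0+0+0+0+0+0+0+0+0+0+0+0+0+0+0+0+0+0+0+0+0+0+0+0+0 mod 2 = 0
  c[11] = d·G[:,11] = (10111100010000001110110000)·(00000001000000000000000000) mod 2 = 0+0+0+0+0+0+0+0+0+0+0+0+0+0+0+0+0+0+0+0+0+0+0+0+0+0 mod 2 = 0
  c[12] = d·G[:,12] = (10111100010000001110110000)·(00000000100000000000000000) mod 2 = 0+0+0+0+0+0+0+0+0+0+0+0+0+0+0+0+0+0+0+0+0+0+0+0+0+0 mod 2 = 0
  c[13] = d·G[:,13] = (10111100010000001110110000)·(00000000010000000000000000) mod 2 = 0+0+0+0+0+0+0+0+0+1+0+0+0+0+0+0+0+0+0+0+0+0+0+0+0+0 mod 2 = 1
  c[14] = d·G[:,14] = (10111100010000001110110000)·(00000000001000000000000000) mod 2 = 0+0+0+0+0+0+0+0+0+0+0+0+0+0+0+0+0+0+0+0+0+0+0+0+0+0 mod 2 = 0
  c[15] = d·G[:,15] = (10111100010000001110110000)·(00000000000111111111111111) mod 2 = 0+0+0+0+0+0+0+0+0+0+0+0+0+0+0+0+1+1+1+0+1+1+0+0+0+0 mod 2 = 1
  c[16] = d·G[:,16] = (10111100010000001110110000)·(00000000000100000000000000) mod 2 = 0+0+0+0+0+0+0+0+0+0+0+0+0+0+0+0+0+0+0+0+0+0+0+0+0+0 mod 2 = 0
  c[17] = d·G[:,17] = (10111100010000001110110000)·(00000000000010000000000000) mod 2 = 0+0+0+0+0+0+0+0+0+0+0+0+0+0+0+0+0+0+0+0+0+0+0+0+0+0 mod 2 = 0
  c[18] = d·G[:,18] = (10111100010000001110110000)·(00000000000001000000000000) mod 2 = 0+0+0+0+0+0+0+0+0+0+0+0+0+0+0+0+0+0+0+0+0+0+0+0+0+0 mod 2 = 0
  c[19] = d·G[:,19] = (10111100010000001110110000)·(00000000000000100000000000) mod 2 = 0+0+0+0+0+0+0+0+0+0+0+0+0+0+0+0+0+0+0+0+0+0+0+0+0+0 mod 2 = 0
  c[20] = d·G[:,20] = (10111100010000001110110000)·(00000000000000010000000000) mod 2 = 0+0+0+0+0+0+0+0+0+0+0+0+0+0+0+0+0+0+0+0+0+0+0+0+0+0 mod 2 = 0
  c[21] = d·G[:,21] = (10111100010000001110110000)·(00000000000000001000000000) mod 2 = 0+0+0+0+0+0+0+0+0+0+0+0+0+0+0+0+1+0+0+0+0+0+0+0+0+0 mod 2 = 1
  c[22] = d·G[:,22] = (10111100010000001110110000)·(00000000000000000100000000) mod 2 = 0+0+0+0+0+0+0+0+0+0+0+0+0+0+0+0+0+1+0+0+0+0+0+0+0+0 mod 2 = 1
  c[23] = d·G[:,23] = (10111100010000001110110000)·(00000000000000000010000000) mod 2 = 0+0+0+0+0+0+0+0+0+0+0+0+0+0+0+0+0+0+1+0+0+0+0+0+0+0 mod 2 = 1
  c[24] = d·G[:,24] = (10111100010000001110110000)·(00000000000000000001000000) mod 2 = 0+0+0+0+0+0+0+0+0+0+0+0+0+0+0+0+0+0+0+0+0+0+0+0+0+0 mod 2 = 0
  c[25] = d·G[:,25] = (10111100010000001110110000)·(00000000000000000000100000) mod 2 = 0+0+0+0+0+0+0+0+0+0+0+0+0+0+0+0+0+0+0+0+1+0+0+0+0+0 mod 2 = 1
  c[26] = d·G[:,26] = (10111100010000001110110000)·(00000000000000000000010000) mod 2 = 0+0+0+0+0+0+0+0+0+0+0+0+0+0+0+0+0+0+0+0+0+1+0+0+0+0 mod 2 = 1
  c[27] = d·G[:,27] = (10111100010000001110110000)·(00000000000000000000001000) mod 2 = 0+0+0+0+0+0+0+0+0+0+0+0+0+0+0+0+0+0+0+0+0+0+0+0+0+0 mod 2 = 0
  c[28] = d·G[:,28] = (10111100010000001110110000)·(00000000000000000000000100) mod 2 = 0+0+0+0+0+0+0+0+0+0+0+0+0+0+0+0+0+0+0+0+0+0+0+0+0+0 mod 2 = 0
  c[29] = d·G[:,29] = (10111100010000001110110000)·(00000000000000000000000010) mod 2 = 0+0+0+0+0+0+0+0+0+0+0+0+0+0+0+0+0+0+0+0+0+0+0+0+0+0 mod 2 = 0
  c[30] = d·G[:,30] = (10111100010000001110110000)·(00000000000000000000000001) mod 2 = 0+0+0+0+0+0+0+0+0+0+0+0+0+0+0+0+0+0+0+0+0+0+0+0+0+0 mod 2 = 0
Codeword = 1111011011000101000001110110000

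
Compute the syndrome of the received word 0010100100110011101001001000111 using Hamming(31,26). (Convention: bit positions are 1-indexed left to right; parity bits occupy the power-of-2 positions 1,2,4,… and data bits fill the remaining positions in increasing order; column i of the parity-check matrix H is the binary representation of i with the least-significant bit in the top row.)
Syndrome s = H · r^T (mod 2), r = 0010100100110011101001001000111:
  s[0] = (1010101010101010101010101010101)·(0010100100110011101001001000111) mod 2 = 0+0+1+0+1+0+0+0+0+0+1+0+0+0+1+0+1+0+1+0+0+0+0+0+1+0+0+0+1+0+1 mod 2 = 1
  s[1] = (0110011001100110011001100110011)·(0010100100110011101001001000111) mod 2 = 0+0+1+0+0+0+0+0+0+0+1+0+0+0+1+0+0+0+1+0+0+1+0+0+0+0+0+0+0+1+1 mod 2 = 1
  s[2] = (0001111000011110000111100001111)·(0010100100110011101001001000111) mod 2 = 0+0+0+0+1+0+0+0+0+0+0+1+0+0+1+0+0+0+0+0+0+1+0+0+0+0+0+0+1+1+1 mod 2 = 1
  s[3] = (0000000111111110000000011111111)·(0010100100110011101001001000111) mod 2 = 0+0+0+0+0+0+0+1+0+0+1+1+0+0+1+0+0+0+0+0+0+0+0+0+1+0+0+0+1+1+1 mod 2 = 0
  s[4] = (0000000000000001111111111111111)·(0010100100110011101001001000111) mod 2 = 0+0+0+0+0+0+0+0+0+0+0+0+0+0+0+1+1+0+1+0+0+1+0+0+1+0+0+0+1+1+1 mod 2 = 0
Syndrome = 11100
Non-zero syndrome: error at position 7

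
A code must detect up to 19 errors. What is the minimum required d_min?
Detecting e errors requires d_min ≥ e + 1 = 19 + 1 = 20.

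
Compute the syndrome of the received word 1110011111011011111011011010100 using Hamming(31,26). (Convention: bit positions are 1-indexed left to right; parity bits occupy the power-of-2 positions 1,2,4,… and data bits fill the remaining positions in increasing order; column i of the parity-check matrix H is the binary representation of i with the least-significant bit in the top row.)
Syndrome s = H · r^T (mod 2), r = 1110011111011011111011011010100:
  s[0] = (1010101010101010101010101010101)·(1110011111011011111011011010100) mod 2 = 1+0+1+0+0+0+1+0+1+0+0+0+1+0+1+0+1+0+1+0+1+0+0+0+1+0+1+0+1+0+0 mod 2 = 0
  s[1] = (0110011001100110011001100110011)·(1110011111011011111011011010100) mod 2 = 0+1+1+0+0+1+1+0+0+1+0+0+0+0+1+0+0+1+1+0+0+1+0+0+0+0+1+0+0+0+0 mod 2 = 0
  s[2] = (0001111000011110000111100001111)·(1110011111011011111011011010100) mod 2 = 0+0+0+0+0+1+1+0+0+0+0+1+1+0+1+0+0+0+0+0+1+1+0+0+0+0+0+0+1+0+0 mod 2 = 0
  s[3] = (0000000111111110000000011111111)·(1110011111011011111011011010100) mod 2 = 0+0+0+0+0+0+0+1+1+1+0+1+1+0+1+0+0+0+0+0+0+0+0+1+1+0+1+0+1+0+0 mod 2 = 0
  s[4] = (0000000000000001111111111111111)·(1110011111011011111011011010100) mod 2 = 0+0+0+0+0+0+0+0+0+0+0+0+0+0+0+1+1+1+1+0+1+1+0+1+1+0+1+0+1+0+0 mod 2 = 0
Syndrome = 00000
s = 0: no error detected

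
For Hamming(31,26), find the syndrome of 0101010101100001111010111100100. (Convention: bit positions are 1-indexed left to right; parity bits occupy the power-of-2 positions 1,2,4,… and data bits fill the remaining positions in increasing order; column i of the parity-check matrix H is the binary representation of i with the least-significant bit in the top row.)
Syndrome s = H · r^T (mod 2), r = 0101010101100001111010111100100:
  s[0] = (1010101010101010101010101010101)·(0101010101100001111010111100100) mod 2 = 0+0+0+0+0+0+0+0+0+0+1+0+0+0+0+0+1+0+1+0+1+0+1+0+1+0+0+0+1+0+0 mod 2 = 1
  s[1] = (0110011001100110011001100110011)·(0101010101100001111010111100100) mod 2 = 0+1+0+0+0+1+0+0+0+1+1+0+0+0+0+0+0+1+1+0+0+0+1+0+0+1+0+0+0+0+0 mod 2 = 0
  s[2] = (0001111000011110000111100001111)·(0101010101100001111010111100100) mod 2 = 0+0+0+1+0+1+0+0+0+0+0+0+0+0+0+0+0+0+0+0+1+0+1+0+0+0+0+0+1+0+0 mod 2 = 1
  s[3] = (0000000111111110000000011111111)·(0101010101100001111010111100100) mod 2 = 0+0+0+0+0+0+0+1+0+1+1+0+0+0+0+0+0+0+0+0+0+0+0+1+1+1+0+0+1+0+0 mod 2 = 1
  s[4] = (0000000000000001111111111111111)·(0101010101100001111010111100100) mod 2 = 0+0+0+0+0+0+0+0+0+0+0+0+0+0+0+1+1+1+1+0+1+0+1+1+1+1+0+0+1+0+0 mod 2 = 0
Syndrome = 10110
Non-zero syndrome: error at position 13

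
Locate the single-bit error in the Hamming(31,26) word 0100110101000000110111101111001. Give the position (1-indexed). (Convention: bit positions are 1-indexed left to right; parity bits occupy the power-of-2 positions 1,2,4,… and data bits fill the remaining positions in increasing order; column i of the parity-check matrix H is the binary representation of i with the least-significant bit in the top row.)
Syndrome s = H · r^T (mod 2), r = 0100110101000000110111101111001:
  s[0] = (1010101010101010101010101010101)·(0100110101000000110111101111001) mod 2 = 0+0+0+0+1+0+0+0+0+0+0+0+0+0+0+0+1+0+0+0+1+0+1+0+1+0+1+0+0+0+1 mod 2 = 1
  s[1] = (0110011001100110011001100110011)·(0100110101000000110111101111001) mod 2 = 0+1+0+0+0+1+0+0+0+1+0+0+0+0+0+0+0+1+0+0+0+1+1+0+0+1+1+0+0+0+1 mod 2 = 1
  s[2] = (0001111000011110000111100001111)·(0100110101000000110111101111001) mod 2 = 0+0+0+0+1+1+0+0+0+0+0+0+0+0+0+0+0+0+0+1+1+1+1+0+0+0+0+1+0+0+1 mod 2 = 0
  s[3] = (0000000111111110000000011111111)·(0100110101000000110111101111001) mod 2 = 0+0+0+0+0+0+0+1+0+1+0+0+0+0+0+0+0+0+0+0+0+0+0+0+1+1+1+1+0+0+1 mod 2 = 1
  s[4] = (0000000000000001111111111111111)·(0100110101000000110111101111001) mod 2 = 0+0+0+0+0+0+0+0+0+0+0+0+0+0+0+0+1+1+0+1+1+1+1+0+1+1+1+1+0+0+1 mod 2 = 1
Syndrome = 11011
Column i of H is the binary representation of i, so the syndrome is the binary index of the flipped bit.
Read s = 11011 with s[0] as LSB: 1·2^0 + 1·2^1 + 0·2^2 + 1·2^3 + 1·2^4 = 27.
Error is at bit position 27.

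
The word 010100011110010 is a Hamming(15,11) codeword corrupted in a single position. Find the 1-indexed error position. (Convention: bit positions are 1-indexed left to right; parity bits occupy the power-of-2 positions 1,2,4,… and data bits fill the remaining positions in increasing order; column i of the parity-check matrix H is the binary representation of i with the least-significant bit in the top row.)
Syndrome s = H · r^T (mod 2), r = 010100011110010:
  s[0] = (101010101010101)·(010100011110010) mod 2 = 0+0+0+0+0+0+0+0+1+0+1+0+0+0+0 mod 2 = 0
  s[1] = (011001100110011)·(010100011110010) mod 2 = 0+1+0+0+0+0+0+0+0+1+1+0+0+1+0 mod 2 = 0
  s[2] = (000111100001111)·(010100011110010) mod 2 = 0+0+0+1+0+0+0+0+0+0+0+0+0+1+0 mod 2 = 0
  s[3] = (000000011111111)·(010100011110010) mod 2 = 0+0+0+0+0+0+0+1+1+1+1+0+0+1+0 mod 2 = 1
Syndrome = 0001
Column i of H is the binary representation of i, so the syndrome is the binary index of the flipped bit.
Read s = 0001 with s[0] as LSB: 0·2^0 + 0·2^1 + 0·2^2 + 1·2^3 = 8.
Error is at bit position 8.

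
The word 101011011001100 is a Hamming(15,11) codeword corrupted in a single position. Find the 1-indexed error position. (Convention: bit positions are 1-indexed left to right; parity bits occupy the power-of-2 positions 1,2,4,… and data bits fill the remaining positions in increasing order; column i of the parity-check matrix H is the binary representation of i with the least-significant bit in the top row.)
Syndrome s = H · r^T (mod 2), r = 101011011001100:
  s[0] = (101010101010101)·(101011011001100) mod 2 = 1+0+1+0+1+0+0+0+1+0+0+0+1+0+0 mod 2 = 1
  s[1] = (011001100110011)·(101011011001100) mod 2 = 0+0+1+0+0+1+0+0+0+0+0+0+0+0+0 mod 2 = 0
  s[2] = (000111100001111)·(101011011001100) mod 2 = 0+0+0+0+1+1+0+0+0+0+0+1+1+0+0 mod 2 = 0
  s[3] = (000000011111111)·(101011011001100) mod 2 = 0+0+0+0+0+0+0+1+1+0+0+1+1+0+0 mod 2 = 0
Syndrome = 1000
Column i of H is the binary representation of i, so the syndrome is the binary index of the flipped bit.
Read s = 1000 with s[0] as LSB: 1·2^0 + 0·2^1 + 0·2^2 + 0·2^3 = 1.
Error is at bit position 1.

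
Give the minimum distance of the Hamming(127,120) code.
d_min = 3 (every single-error-correcting Hamming code has d_min = 3).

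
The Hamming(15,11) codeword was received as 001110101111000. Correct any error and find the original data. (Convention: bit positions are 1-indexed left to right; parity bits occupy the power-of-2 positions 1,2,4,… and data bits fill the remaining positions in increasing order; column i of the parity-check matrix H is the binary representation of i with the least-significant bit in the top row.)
Syndrome s = H · r^T (mod 2), r = 001110101111000:
  s[0] = (101010101010101)·(001110101111000) mod 2 = 0+0+1+0+1+0+1+0+1+0+1+0+0+0+0 mod 2 = 1
  s[1] = (011001100110011)·(001110101111000) mod 2 = 0+0+1+0+0+0+1+0+0+1+1+0+0+0+0 mod 2 = 0
  s[2] = (000111100001111)·(001110101111000) mod 2 = 0+0+0+1+1+0+1+0+0+0+0+1+0+0+0 mod 2 = 0
  s[3] = (000000011111111)·(001110101111000) mod 2 = 0+0+0+0+0+0+0+0+1+1+1+1+0+0+0 mod 2 = 0
Syndrome = 1000
Column 1 of H equals this syndrome → error at bit 1 (1-indexed).
Flip bit 1: 001110101111000 → 101110101111000
Extract data bits at positions {3,5,6,7,9,10,11,12,13,14,15}: 11011111000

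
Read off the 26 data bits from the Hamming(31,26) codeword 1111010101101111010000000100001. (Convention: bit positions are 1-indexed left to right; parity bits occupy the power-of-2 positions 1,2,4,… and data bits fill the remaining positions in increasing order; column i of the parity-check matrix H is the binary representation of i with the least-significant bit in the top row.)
Parity bits occupy power-of-2 positions; data bits are at positions {3,5,6,7,9,10,11,12,13,14,15,17,18,19,20,21,22,23,24,25,26,27,28,29,30,31} (1-indexed).
Extract: c[3]=1 c[5]=0 c[6]=1 c[7]=0 c[9]=0 c[10]=1 c[11]=1 c[12]=0 c[13]=1 c[14]=1 c[15]=1 c[17]=0 c[18]=1 c[19]=0 c[20]=0 c[21]=0 c[22]=0 c[23]=0 c[24]=0 c[25]=0 c[26]=1 c[27]=0 c[28]=0 c[29]=0 c[30]=0 c[31]=1
Data = 10100110111010000000100001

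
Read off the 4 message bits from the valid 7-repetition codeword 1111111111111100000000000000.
Split into 7-bit blocks: 1111111 1111111 0000000 0000000
Data = 1100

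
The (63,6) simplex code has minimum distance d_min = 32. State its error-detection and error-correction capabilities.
Detection only: up to d_min − 1 = 31 errors.
Correction: up to ⌊(d_min − 1)/2⌋ = ⌊31/2⌋ = 15 errors.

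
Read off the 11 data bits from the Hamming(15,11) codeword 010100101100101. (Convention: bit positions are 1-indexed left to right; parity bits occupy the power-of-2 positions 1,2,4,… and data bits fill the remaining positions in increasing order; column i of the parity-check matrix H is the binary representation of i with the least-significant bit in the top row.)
Parity bits occupy power-of-2 positions; data bits are at positions {3,5,6,7,9,10,11,12,13,14,15} (1-indexed).
Extract: c[3]=0 c[5]=0 c[6]=0 c[7]=1 c[9]=1 c[10]=1 c[11]=0 c[12]=0 c[13]=1 c[14]=0 c[15]=1
Data = 00011100101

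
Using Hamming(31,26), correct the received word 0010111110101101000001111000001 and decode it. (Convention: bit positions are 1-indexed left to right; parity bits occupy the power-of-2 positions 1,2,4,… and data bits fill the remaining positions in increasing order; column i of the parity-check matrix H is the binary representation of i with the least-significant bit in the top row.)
Syndrome s = H · r^T (mod 2), r = 0010111110101101000001111000001:
  s[0] = (1010101010101010101010101010101)·(0010111110101101000001111000001) mod 2 = 0+0+1+0+1+0+1+0+1+0+1+0+1+0+0+0+0+0+0+0+0+0+1+0+1+0+0+0+0+0+1 mod 2 = 1
  s[1] = (0110011001100110011001100110011)·(0010111110101101000001111000001) mod 2 = 0+0+1+0+0+1+1+0+0+0+1+0+0+1+0+0+0+0+0+0+0+1+1+0+0+0+0+0+0+0+1 mod 2 = 0
  s[2] = (0001111000011110000111100001111)·(0010111110101101000001111000001) mod 2 = 0+0+0+0+1+1+1+0+0+0+0+0+1+1+0+0+0+0+0+0+0+1+1+0+0+0+0+0+0+0+1 mod 2 = 0
  s[3] = (0000000111111110000000011111111)·(0010111110101101000001111000001) mod 2 = 0+0+0+0+0+0+0+1+1+0+1+0+1+1+0+0+0+0+0+0+0+0+0+1+1+0+0+0+0+0+1 mod 2 = 0
  s[4] = (0000000000000001111111111111111)·(0010111110101101000001111000001) mod 2 = 0+0+0+0+0+0+0+0+0+0+0+0+0+0+0+1+0+0+0+0+0+1+1+1+1+0+0+0+0+0+1 mod 2 = 0
Syndrome = 10000
Column 1 of H equals this syndrome → error at bit 1 (1-indexed).
Flip bit 1: 0010111110101101000001111000001 → 1010111110101101000001111000001
Extract data bits at positions {3,5,6,7,9,10,11,12,13,14,15,17,18,19,20,21,22,23,24,25,26,27,28,29,30,31}: 11111010110000001111000001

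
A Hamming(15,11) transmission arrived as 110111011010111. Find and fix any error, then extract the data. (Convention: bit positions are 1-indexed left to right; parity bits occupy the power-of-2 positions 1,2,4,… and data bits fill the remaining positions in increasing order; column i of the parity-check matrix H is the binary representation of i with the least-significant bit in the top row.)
Syndrome s = H · r^T (mod 2), r = 110111011010111:
  s[0] = (101010101010101)·(110111011010111) mod 2 = 1+0+0+0+1+0+0+0+1+0+1+0+1+0+1 mod 2 = 0
  s[1] = (011001100110011)·(110111011010111) mod 2 = 0+1+0+0+0+1+0+0+0+0+1+0+0+1+1 mod 2 = 1
  s[2] = (000111100001111)·(110111011010111) mod 2 = 0+0+0+1+1+1+0+0+0+0+0+0+1+1+1 mod 2 = 0
  s[3] = (000000011111111)·(110111011010111) mod 2 = 0+0+0+0+0+0+0+1+1+0+1+0+1+1+1 mod 2 = 0
Syndrome = 0100
Column 2 of H equals this syndrome → error at bit 2 (1-indexed).
Flip bit 2: 110111011010111 → 100111011010111
Extract data bits at positions {3,5,6,7,9,10,11,12,13,14,15}: 01101010111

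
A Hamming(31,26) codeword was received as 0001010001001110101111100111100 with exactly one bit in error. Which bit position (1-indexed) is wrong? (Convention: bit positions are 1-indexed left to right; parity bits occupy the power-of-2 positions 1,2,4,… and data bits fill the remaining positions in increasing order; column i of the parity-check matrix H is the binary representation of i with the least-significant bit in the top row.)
Syndrome s = H · r^T (mod 2), r = 0001010001001110101111100111100:
  s[0] = (1010101010101010101010101010101)·(0001010001001110101111100111100) mod 2 = 0+0+0+0+0+0+0+0+0+0+0+0+1+0+1+0+1+0+1+0+1+0+1+0+0+0+1+0+1+0+0 mod 2 = 0
  s[1] = (0110011001100110011001100110011)·(0001010001001110101111100111100) mod 2 = 0+0+0+0+0+1+0+0+0+1+0+0+0+1+1+0+0+0+1+0+0+1+1+0+0+1+1+0+0+0+0 mod 2 = 1
  s[2] = (0001111000011110000111100001111)·(0001010001001110101111100111100) mod 2 = 0+0+0+1+0+1+0+0+0+0+0+0+1+1+1+0+0+0+0+1+1+1+1+0+0+0+0+1+1+0+0 mod 2 = 1
  s[3] = (0000000111111110000000011111111)·(0001010001001110101111100111100) mod 2 = 0+0+0+0+0+0+0+0+0+1+0+0+1+1+1+0+0+0+0+0+0+0+0+0+0+1+1+1+1+0+0 mod 2 = 0
  s[4] = (0000000000000001111111111111111)·(0001010001001110101111100111100) mod 2 = 0+0+0+0+0+0+0+0+0+0+0+0+0+0+0+0+1+0+1+1+1+1+1+0+0+1+1+1+1+0+0 mod 2 = 0
Syndrome = 01100
Column i of H is the binary representation of i, so the syndrome is the binary index of the flipped bit.
Read s = 01100 with s[0] as LSB: 0·2^0 + 1·2^1 + 1·2^2 + 0·2^3 + 0·2^4 = 6.
Error is at bit position 6.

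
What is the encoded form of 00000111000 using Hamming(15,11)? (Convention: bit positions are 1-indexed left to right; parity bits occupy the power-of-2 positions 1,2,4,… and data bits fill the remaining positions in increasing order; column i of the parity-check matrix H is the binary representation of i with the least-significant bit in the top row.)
Codeword c = d · G (mod 2), d = 00000111000:
  c[0] = d·G[:,0] = (00000111000)·(11011010101) mod 2 = 0+0+0+0+0+0+1+0+0+0+0 mod 2 = 1
  c[1] = d·G[:,1] = (00000111000)·(10110110011) mod 2 = 0+0+0+0+0+1+1+0+0+0+0 mod 2 = 0
  c[2] = d·G[:,2] = (00000111000)·(10000000000) mod 2 = 0+0+0+0+0+0+0+0+0+0+0 mod 2 = 0
  c[3] = d·G[:,3] = (00000111000)·(01110001111) mod 2 = 0+0+0+0+0+0+0+1+0+0+0 mod 2 = 1
  c[4] = d·G[:,4] = (00000111000)·(01000000000) mod 2 = 0+0+0+0+0+0+0+0+0+0+0 mod 2 = 0
  c[5] = d·G[:,5] = (00000111000)·(00100000000) mod 2 = 0+0+0+0+0+0+0+0+0+0+0 mod 2 = 0
  c[6] = d·G[:,6] = (00000111000)·(00010000000) mod 2 = 0+0+0+0+0+0+0+0+0+0+0 mod 2 = 0
  c[7] = d·G[:,7] = (00000111000)·(00001111111) mod 2 = 0+0+0+0+0+1+1+1+0+0+0 mod 2 = 1
  c[8] = d·G[:,8] = (00000111000)·(00001000000) mod 2 = 0+0+0+0+0+0+0+0+0+0+0 mod 2 = 0
  c[9] = d·G[:,9] = (00000111000)·(00000100000) mod 2 = 0+0+0+0+0+1+0+0+0+0+0 mod 2 = 1
  c[10] = d·G[:,10] = (00000111000)·(00000010000) mod 2 = 0+0+0+0+0+0+1+0+0+0+0 mod 2 = 1
  c[11] = d·G[:,11] = (00000111000)·(00000001000) mod 2 = 0+0+0+0+0+0+0+1+0+0+0 mod 2 = 1
  c[12] = d·G[:,12] = (00000111000)·(00000000100) mod 2 = 0+0+0+0+0+0+0+0+0+0+0 mod 2 = 0
  c[13] = d·G[:,13] = (00000111000)·(00000000010) mod 2 = 0+0+0+0+0+0+0+0+0+0+0 mod 2 = 0
  c[14] = d·G[:,14] = (00000111000)·(00000000001) mod 2 = 0+0+0+0+0+0+0+0+0+0+0 mod 2 = 0
Codeword = 100100010111000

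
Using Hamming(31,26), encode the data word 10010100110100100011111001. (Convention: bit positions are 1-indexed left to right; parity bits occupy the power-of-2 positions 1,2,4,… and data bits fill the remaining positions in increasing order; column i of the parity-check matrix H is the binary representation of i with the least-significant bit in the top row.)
Codeword c = d · G (mod 2), d = 10010100110100100011111001:
  c[0] = d·G[:,0] = (10010100110100100011111001)·(11011010101101010101010101) mod 2 = 1+0+0+1+0+0+0+0+1+0+0+1+0+0+0+0+0+0+0+1+0+1+0+0+0+1 mod 2 = 1
  c[1] = d·G[:,1] = (10010100110100100011111001)·(10110110011011001100110011) mod 2 = 1+0+0+1+0+1+0+0+0+1+0+0+0+0+0+0+0+0+0+0+1+1+0+0+0+1 mod 2 = 1
  c[2] = d·G[:,2] = (10010100110100100011111001)·(10000000000000000000000000) mod 2 = 1+0+0+0+0+0+0+0+0+0+0+0+0+0+0+0+0+0+0+0+0+0+0+0+0+0 mod 2 = 1
  c[3] = d·G[:,3] = (10010100110100100011111001)·(01110001111000111100001111) mod 2 = 0+0+0+1+0+0+0+0+1+1+0+0+0+0+1+0+0+0+0+0+0+0+1+0+0+1 mod 2 = 0
  c[4] = d·G[:,4] = (10010100110100100011111001)·(01000000000000000000000000) mod 2 = 0+0+0+0+0+0+0+0+0+0+0+0+0+0+0+0+0+0+0+0+0+0+0+0+0+0 mod 2 = 0
  c[5] = d·G[:,5] = (10010100110100100011111001)·(00100000000000000000000000) mod 2 = 0+0+0+0+0+0+0+0+0+0+0+0+0+0+0+0+0+0+0+0+0+0+0+0+0+0 mod 2 = 0
  c[6] = d·G[:,6] = (10010100110100100011111001)·(00010000000000000000000000) mod 2 = 0+0+0+1+0+0+0+0+0+0+0+0+0+0+0+0+0+0+0+0+0+0+0+0+0+0 mod 2 = 1
  c[7] = d·G[:,7] = (10010100110100100011111001)·(00001111111000000011111111) mod 2 = 0+0+0+0+0+1+0+0+1+1+0+0+0+0+0+0+0+0+1+1+1+1+1+0+0+1 mod 2 = 1
  c[8] = d·G[:,8] = (10010100110100100011111001)·(00001000000000000000000000) mod 2 = 0+0+0+0+0+0+0+0+0+0+0+0+0+0+0+0+0+0+0+0+0+0+0+0+0+0 mod 2 = 0
  c[9] = d·G[:,9] = (10010100110100100011111001)·(00000100000000000000000000) mod 2 = 0+0+0+0+0+1+0+0+0+0+0+0+0+0+0+0+0+0+0+0+0+0+0+0+0+0 mod 2 = 1
  c[10] = d·G[:,10] = (10010100110100100011111001)·(00000010000000000000000000) mod 2 = 0+0+0+0+0+0+0+0+0+0+0+0+0+0+0+0+0+0+0+0+0+0+0+0+0+0 mod 2 = 0
  c[11] = d·G[:,11] = (10010100110100100011111001)·(00000001000000000000000000) mod 2 = 0+0+0+0+0+0+0+0+0+0+0+0+0+0+0+0+0+0+0+0+0+0+0+0+0+0 mod 2 = 0
  c[12] = d·G[:,12] = (10010100110100100011111001)·(00000000100000000000000000) mod 2 = 0+0+0+0+0+0+0+0+1+0+0+0+0+0+0+0+0+0+0+0+0+0+0+0+0+0 mod 2 = 1
  c[13] = d·G[:,13] = (10010100110100100011111001)·(00000000010000000000000000) mod 2 = 0+0+0+0+0+0+0+0+0+1+0+0+0+0+0+0+0+0+0+0+0+0+0+0+0+0 mod 2 = 1
  c[14] = d·G[:,14] = (10010100110100100011111001)·(00000000001000000000000000) mod 2 = 0+0+0+0+0+0+0+0+0+0+0+0+0+0+0+0+0+0+0+0+0+0+0+0+0+0 mod 2 = 0
  c[15] = d·G[:,15] = (10010100110100100011111001)·(00000000000111111111111111) mod 2 = 0+0+0+0+0+0+0+0+0+0+0+1+0+0+1+0+0+0+1+1+1+1+1+0+0+1 mod 2 = 0
  c[16] = d·G[:,16] = (10010100110100100011111001)·(00000000000100000000000000) mod 2 = 0+0+0+0+0+0+0+0+0+0+0+1+0+0+0+0+0+0+0+0+0+0+0+0+0+0 mod 2 = 1
  c[17] = d·G[:,17] = (10010100110100100011111001)·(00000000000010000000000000) mod 2 = 0+0+0+0+0+0+0+0+0+0+0+0+0+0+0+0+0+0+0+0+0+0+0+0+0+0 mod 2 = 0
  c[18] = d·G[:,18] = (10010100110100100011111001)·(00000000000001000000000000) mod 2 = 0+0+0+0+0+0+0+0+0+0+0+0+0+0+0+0+0+0+0+0+0+0+0+0+0+0 mod 2 = 0
  c[19] = d·G[:,19] = (10010100110100100011111001)·(00000000000000100000000000) mod 2 = 0+0+0+0+0+0+0+0+0+0+0+0+0+0+1+0+0+0+0+0+0+0+0+0+0+0 mod 2 = 1
  c[20] = d·G[:,20] = (10010100110100100011111001)·(00000000000000010000000000) mod 2 = 0+0+0+0+0+0+0+0+0+0+0+0+0+0+0+0+0+0+0+0+0+0+0+0+0+0 mod 2 = 0
  c[21] = d·G[:,21] = (10010100110100100011111001)·(00000000000000001000000000) mod 2 = 0+0+0+0+0+0+0+0+0+0+0+0+0+0+0+0+0+0+0+0+0+0+0+0+0+0 mod 2 = 0
  c[22] = d·G[:,22] = (10010100110100100011111001)·(00000000000000000100000000) mod 2 = 0+0+0+0+0+0+0+0+0+0+0+0+0+0+0+0+0+0+0+0+0+0+0+0+0+0 mod 2 = 0
  c[23] = d·G[:,23] = (10010100110100100011111001)·(00000000000000000010000000) mod 2 = 0+0+0+0+0+0+0+0+0+0+0+0+0+0+0+0+0+0+1+0+0+0+0+0+0+0 mod 2 = 1
  c[24] = d·G[:,24] = (10010100110100100011111001)·(00000000000000000001000000) mod 2 = 0+0+0+0+0+0+0+0+0+0+0+0+0+0+0+0+0+0+0+1+0+0+0+0+0+0 mod 2 = 1
  c[25] = d·G[:,25] = (10010100110100100011111001)·(00000000000000000000100000) mod 2 = 0+0+0+0+0+0+0+0+0+0+0+0+0+0+0+0+0+0+0+0+1+0+0+0+0+0 mod 2 = 1
  c[26] = d·G[:,26] = (10010100110100100011111001)·(00000000000000000000010000) mod 2 = 0+0+0+0+0+0+0+0+0+0+0+0+0+0+0+0+0+0+0+0+0+1+0+0+0+0 mod 2 = 1
  c[27] = d·G[:,27] = (10010100110100100011111001)·(00000000000000000000001000) mod 2 = 0+0+0+0+0+0+0+0+0+0+0+0+0+0+0+0+0+0+0+0+0+0+1+0+0+0 mod 2 = 1
  c[28] = d·G[:,28] = (10010100110100100011111001)·(00000000000000000000000100) mod 2 = 0+0+0+0+0+0+0+0+0+0+0+0+0+0+0+0+0+0+0+0+0+0+0+0+0+0 mod 2 = 0
  c[29] = d·G[:,29] = (10010100110100100011111001)·(00000000000000000000000010) mod 2 = 0+0+0+0+0+0+0+0+0+0+0+0+0+0+0+0+0+0+0+0+0+0+0+0+0+0 mod 2 = 0
  c[30] = d·G[:,30] = (10010100110100100011111001)·(00000000000000000000000001) mod 2 = 0+0+0+0+0+0+0+0+0+0+0+0+0+0+0+0+0+0+0+0+0+0+0+0+0+1 mod 2 = 1
Codeword = 1110001101001100100100011111001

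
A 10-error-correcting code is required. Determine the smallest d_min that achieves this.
Correcting t errors requires d_min ≥ 2t + 1 = 2·10 + 1 = 21.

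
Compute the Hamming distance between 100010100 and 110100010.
XOR = 010110110, count of 1s = 5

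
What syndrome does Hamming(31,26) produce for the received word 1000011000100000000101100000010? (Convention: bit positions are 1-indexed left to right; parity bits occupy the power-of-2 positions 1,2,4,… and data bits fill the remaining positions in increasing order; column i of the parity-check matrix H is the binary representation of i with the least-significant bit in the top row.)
Syndrome s = H · r^T (mod 2), r = 1000011000100000000101100000010:
  s[0] = (1010101010101010101010101010101)·(1000011000100000000101100000010) mod 2 = 1+0+0+0+0+0+1+0+0+0+1+0+0+0+0+0+0+0+0+0+0+0+1+0+0+0+0+0+0+0+0 mod 2 = 0
  s[1] = (0110011001100110011001100110011)·(1000011000100000000101100000010) mod 2 = 0+0+0+0+0+1+1+0+0+0+1+0+0+0+0+0+0+0+0+0+0+1+1+0+0+0+0+0+0+1+0 mod 2 = 0
  s[2] = (0001111000011110000111100001111)·(1000011000100000000101100000010) mod 2 = 0+0+0+0+0+1+1+0+0+0+0+0+0+0+0+0+0+0+0+1+0+1+1+0+0+0+0+0+0+1+0 mod 2 = 0
  s[3] = (0000000111111110000000011111111)·(1000011000100000000101100000010) mod 2 = 0+0+0+0+0+0+0+0+0+0+1+0+0+0+0+0+0+0+0+0+0+0+0+0+0+0+0+0+0+1+0 mod 2 = 0
  s[4] = (0000000000000001111111111111111)·(1000011000100000000101100000010) mod 2 = 0+0+0+0+0+0+0+0+0+0+0+0+0+0+0+0+0+0+0+1+0+1+1+0+0+0+0+0+0+1+0 mod 2 = 0
Syndrome = 00000
s = 0: no error detected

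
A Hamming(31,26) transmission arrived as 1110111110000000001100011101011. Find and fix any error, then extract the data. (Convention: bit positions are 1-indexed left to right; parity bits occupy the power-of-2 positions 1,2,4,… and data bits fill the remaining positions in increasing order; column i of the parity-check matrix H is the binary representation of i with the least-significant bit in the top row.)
Syndrome s = H · r^T (mod 2), r = 1110111110000000001100011101011:
  s[0] = (1010101010101010101010101010101)·(1110111110000000001100011101011) mod 2 = 1+0+1+0+1+0+1+0+1+0+0+0+0+0+0+0+0+0+1+0+0+0+0+0+1+0+0+0+0+0+1 mod 2 = 0
  s[1] = (0110011001100110011001100110011)·(1110111110000000001100011101011) mod 2 = 0+1+1+0+0+1+1+0+0+0+0+0+0+0+0+0+0+0+1+0+0+0+0+0+0+1+0+0+0+1+1 mod 2 = 0
  s[2] = (0001111000011110000111100001111)·(1110111110000000001100011101011) mod 2 = 0+0+0+0+1+1+1+0+0+0+0+0+0+0+0+0+0+0+0+1+0+0+0+0+0+0+0+1+0+1+1 mod 2 = 1
  s[3] = (0000000111111110000000011111111)·(1110111110000000001100011101011) mod 2 = 0+0+0+0+0+0+0+1+1+0+0+0+0+0+0+0+0+0+0+0+0+0+0+1+1+1+0+1+0+1+1 mod 2 = 0
  s[4] = (0000000000000001111111111111111)·(1110111110000000001100011101011) mod 2 = 0+0+0+0+0+0+0+0+0+0+0+0+0+0+0+0+0+0+1+1+0+0+0+1+1+1+0+1+0+1+1 mod 2 = 0
Syndrome = 00100
Column 4 of H equals this syndrome → error at bit 4 (1-indexed).
Flip bit 4: 1110111110000000001100011101011 → 1111111110000000001100011101011
Extract data bits at positions {3,5,6,7,9,10,11,12,13,14,15,17,18,19,20,21,22,23,24,25,26,27,28,29,30,31}: 11111000000001100011101011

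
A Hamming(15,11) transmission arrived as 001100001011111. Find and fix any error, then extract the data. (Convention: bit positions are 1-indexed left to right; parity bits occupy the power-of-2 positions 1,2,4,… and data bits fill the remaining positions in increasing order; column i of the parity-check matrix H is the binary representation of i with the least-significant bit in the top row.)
Syndrome s = H · r^T (mod 2), r = 001100001011111:
  s[0] = (101010101010101)·(001100001011111) mod 2 = 0+0+1+0+0+0+0+0+1+0+1+0+1+0+1 mod 2 = 1
  s[1] = (011001100110011)·(001100001011111) mod 2 = 0+0+1+0+0+0+0+0+0+0+1+0+0+1+1 mod 2 = 0
  s[2] = (000111100001111)·(001100001011111) mod 2 = 0+0+0+1+0+0+0+0+0+0+0+1+1+1+1 mod 2 = 1
  s[3] = (000000011111111)·(001100001011111) mod 2 = 0+0+0+0+0+0+0+0+1+0+1+1+1+1+1 mod 2 = 0
Syndrome = 1010
Column 5 of H equals this syndrome → error at bit 5 (1-indexed).
Flip bit 5: 001100001011111 → 001110001011111
Extract data bits at positions {3,5,6,7,9,10,11,12,13,14,15}: 11001011111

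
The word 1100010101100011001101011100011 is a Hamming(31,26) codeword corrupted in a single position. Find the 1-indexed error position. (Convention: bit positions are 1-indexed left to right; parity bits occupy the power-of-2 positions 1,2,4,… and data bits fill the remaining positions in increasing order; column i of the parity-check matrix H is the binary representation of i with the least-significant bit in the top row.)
Syndrome s = H · r^T (mod 2), r = 1100010101100011001101011100011:
  s[0] = (1010101010101010101010101010101)·(1100010101100011001101011100011) mod 2 = 1+0+0+0+0+0+0+0+0+0+1+0+0+0+1+0+0+0+1+0+0+0+0+0+1+0+0+0+0+0+1 mod 2 = 0
  s[1] = (0110011001100110011001100110011)·(1100010101100011001101011100011) mod 2 = 0+1+0+0+0+1+0+0+0+1+1+0+0+0+1+0+0+0+1+0+0+1+0+0+0+1+0+0+0+1+1 mod 2 = 0
  s[2] = (0001111000011110000111100001111)·(1100010101100011001101011100011) mod 2 = 0+0+0+0+0+1+0+0+0+0+0+0+0+0+1+0+0+0+0+1+0+1+0+0+0+0+0+0+0+1+1 mod 2 = 0
  s[3] = (0000000111111110000000011111111)·(1100010101100011001101011100011) mod 2 = 0+0+0+0+0+0+0+1+0+1+1+0+0+0+1+0+0+0+0+0+0+0+0+1+1+1+0+0+0+1+1 mod 2 = 1
  s[4] = (0000000000000001111111111111111)·(1100010101100011001101011100011) mod 2 = 0+0+0+0+0+0+0+0+0+0+0+0+0+0+0+1+0+0+1+1+0+1+0+1+1+1+0+0+0+1+1 mod 2 = 1
Syndrome = 00011
Column i of H is the binary representation of i, so the syndrome is the binary index of the flipped bit.
Read s = 00011 with s[0] as LSB: 0·2^0 + 0·2^1 + 0·2^2 + 1·2^3 + 1·2^4 = 24.
Error is at bit position 24.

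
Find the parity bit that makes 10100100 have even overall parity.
Sum of data bits: 1+0+1+0+0+1+0+0 = 3.
3 mod 2 = 1, so parity bit = 1.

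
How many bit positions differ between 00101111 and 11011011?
XOR = 11110100, count of 1s = 5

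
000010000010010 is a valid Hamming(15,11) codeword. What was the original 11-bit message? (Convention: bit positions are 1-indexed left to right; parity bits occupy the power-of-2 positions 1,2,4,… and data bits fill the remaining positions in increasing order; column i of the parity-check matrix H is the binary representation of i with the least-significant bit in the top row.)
Parity bits occupy power-of-2 positions; data bits are at positions {3,5,6,7,9,10,11,12,13,14,15} (1-indexed).
Extract: c[3]=0 c[5]=1 c[6]=0 c[7]=0 c[9]=0 c[10]=0 c[11]=1 c[12]=0 c[13]=0 c[14]=1 c[15]=0
Data = 01000010010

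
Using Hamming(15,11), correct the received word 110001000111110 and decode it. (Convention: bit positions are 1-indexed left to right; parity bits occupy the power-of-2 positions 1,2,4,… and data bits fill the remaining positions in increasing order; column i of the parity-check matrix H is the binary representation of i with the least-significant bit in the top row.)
Syndrome s = H · r^T (mod 2), r = 110001000111110:
  s[0] = (101010101010101)·(110001000111110) mod 2 = 1+0+0+0+0+0+0+0+0+0+1+0+1+0+0 mod 2 = 1
  s[1] = (011001100110011)·(110001000111110) mod 2 = 0+1+0+0+0+1+0+0+0+1+1+0+0+1+0 mod 2 = 1
  s[2] = (000111100001111)·(110001000111110) mod 2 = 0+0+0+0+0+1+0+0+0+0+0+1+1+1+0 mod 2 = 0
  s[3] = (000000011111111)·(110001000111110) mod 2 = 0+0+0+0+0+0+0+0+0+1+1+1+1+1+0 mod 2 = 1
Syndrome = 1101
Column 11 of H equals this syndrome → error at bit 11 (1-indexed).
Flip bit 11: 110001000111110 → 110001000101110
Extract data bits at positions {3,5,6,7,9,10,11,12,13,14,15}: 00100101110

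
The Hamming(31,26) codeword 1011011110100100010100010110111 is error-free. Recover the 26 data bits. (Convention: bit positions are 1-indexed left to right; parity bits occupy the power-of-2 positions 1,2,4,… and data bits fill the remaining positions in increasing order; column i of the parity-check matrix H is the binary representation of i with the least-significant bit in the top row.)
Parity bits occupy power-of-2 positions; data bits are at positions {3,5,6,7,9,10,11,12,13,14,15,17,18,19,20,21,22,23,24,25,26,27,28,29,30,31} (1-indexed).
Extract: c[3]=1 c[5]=0 c[6]=1 c[7]=1 c[9]=1 c[10]=0 c[11]=1 c[12]=0 c[13]=0 c[14]=1 c[15]=0 c[17]=0 c[18]=1 c[19]=0 c[20]=1 c[21]=0 c[22]=0 c[23]=0 c[24]=1 c[25]=0 c[26]=1 c[27]=1 c[28]=0 c[29]=1 c[30]=1 c[31]=1
Data = 10111010010010100010110111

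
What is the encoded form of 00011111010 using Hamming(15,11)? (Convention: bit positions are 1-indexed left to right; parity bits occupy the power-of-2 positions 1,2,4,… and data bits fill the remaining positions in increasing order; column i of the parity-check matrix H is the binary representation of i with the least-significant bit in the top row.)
Codeword c = d · G (mod 2), d = 00011111010:
  c[0] = d·G[:,0] = (00011111010)·(11011010101) mod 2 = 0+0+0+1+1+0+1+0+0+0+0 mod 2 = 1
  c[1] = d·G[:,1] = (00011111010)·(10110110011) mod 2 = 0+0+0+1+0+1+1+0+0+1+0 mod 2 = 0
  c[2] = d·G[:,2] = (00011111010)·(10000000000) mod 2 = 0+0+0+0+0+0+0+0+0+0+0 mod 2 = 0
  c[3] = d·G[:,3] = (00011111010)·(01110001111) mod 2 = 0+0+0+1+0+0+0+1+0+1+0 mod 2 = 1
  c[4] = d·G[:,4] = (00011111010)·(01000000000) mod 2 = 0+0+0+0+0+0+0+0+0+0+0 mod 2 = 0
  c[5] = d·G[:,5] = (00011111010)·(00100000000) mod 2 = 0+0+0+0+0+0+0+0+0+0+0 mod 2 = 0
  c[6] = d·G[:,6] = (00011111010)·(00010000000) mod 2 = 0+0+0+1+0+0+0+0+0+0+0 mod 2 = 1
  c[7] = d·G[:,7] = (00011111010)·(00001111111) mod 2 = 0+0+0+0+1+1+1+1+0+1+0 mod 2 = 1
  c[8] = d·G[:,8] = (00011111010)·(00001000000) mod 2 = 0+0+0+0+1+0+0+0+0+0+0 mod 2 = 1
  c[9] = d·G[:,9] = (00011111010)·(00000100000) mod 2 = 0+0+0+0+0+1+0+0+0+0+0 mod 2 = 1
  c[10] = d·G[:,10] = (00011111010)·(00000010000) mod 2 = 0+0+0+0+0+0+1+0+0+0+0 mod 2 = 1
  c[11] = d·G[:,11] = (00011111010)·(00000001000) mod 2 = 0+0+0+0+0+0+0+1+0+0+0 mod 2 = 1
  c[12] = d·G[:,12] = (00011111010)·(00000000100) mod 2 = 0+0+0+0+0+0+0+0+0+0+0 mod 2 = 0
  c[13] = d·G[:,13] = (00011111010)·(00000000010) mod 2 = 0+0+0+0+0+0+0+0+0+1+0 mod 2 = 1
  c[14] = d·G[:,14] = (00011111010)·(00000000001) mod 2 = 0+0+0+0+0+0+0+0+0+0+0 mod 2 = 0
Codeword = 100100111111010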